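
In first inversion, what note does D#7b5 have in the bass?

D#7b5 = D♯–F𝄪–A–C♯. First inversion → third in the bass = F𝄪.

F𝄪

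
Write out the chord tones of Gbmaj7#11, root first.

Gbmaj7#11 is a major seventh sharp eleven built on Gb.
- root: Gb
- major 3rd: Bb
- perfect 5th: Db
- major 7th: F
- augmented 11th: C

Gb – Bb – Db – F – C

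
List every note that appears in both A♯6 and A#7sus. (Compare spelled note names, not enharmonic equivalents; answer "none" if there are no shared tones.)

A#  E#

A♯6: A# C## E# F##
A#7sus: A# D# E# G#
Common to both → A#, E#.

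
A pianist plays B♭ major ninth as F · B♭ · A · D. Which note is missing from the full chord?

C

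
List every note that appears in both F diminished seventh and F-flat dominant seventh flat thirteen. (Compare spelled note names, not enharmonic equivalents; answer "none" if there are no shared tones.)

F diminished seventh: F A-flat C-flat E-double-flat
F-flat dominant seventh flat thirteen: F-flat A-flat C-flat E-double-flat D-double-flat
Common to both → A-flat, C-flat, E-double-flat.

A-flat, C-flat, E-double-flat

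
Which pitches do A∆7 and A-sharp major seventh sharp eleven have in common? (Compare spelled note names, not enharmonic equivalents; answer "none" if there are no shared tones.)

none

A∆7 = A, C♯, E, G♯.
A-sharp major seventh sharp eleven = A♯, C𝄪, E♯, G𝄪, D𝄪.
Shared: none.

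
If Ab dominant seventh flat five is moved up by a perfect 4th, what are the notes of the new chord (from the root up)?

D-flat – F – A-double-flat – C-flat

A perfect 4th up from A-flat is D-flat, so the new chord is D-flat dominant seventh flat five.
root → D-flat
3rd (major 3rd) → F
5th (diminished 5th) → A-double-flat
7th (minor 7th) → C-flat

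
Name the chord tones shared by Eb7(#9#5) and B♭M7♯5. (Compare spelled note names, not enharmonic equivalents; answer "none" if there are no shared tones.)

Eb7(#9#5) = Eb, G, B, Db, F#.
B♭M7♯5 = Bb, D, F#, A.
Shared: F#.

F#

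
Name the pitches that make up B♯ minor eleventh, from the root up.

Root B-sharp, quality minor eleventh:
B-sharp — root
D-sharp — minor 3rd
F-double-sharp — perfect 5th
A-sharp — minor 7th
C-double-sharp — major 9th
E-sharp — perfect 11th

B-sharp D-sharp F-double-sharp A-sharp C-double-sharp E-sharp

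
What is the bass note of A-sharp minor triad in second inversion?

E♯

A-sharp minor triad in root position is A♯–C♯–E♯.
Second inversion places the fifth in the bass, which is E♯.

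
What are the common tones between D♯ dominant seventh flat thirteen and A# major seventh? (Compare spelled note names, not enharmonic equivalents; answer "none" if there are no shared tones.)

A-sharp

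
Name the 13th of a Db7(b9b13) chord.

Bbb

Db7(b9b13) is built on Db; its 13th is a minor 13th above the root.
A sixth above D uses the letter B, and the minor 13th above Db is Bbb.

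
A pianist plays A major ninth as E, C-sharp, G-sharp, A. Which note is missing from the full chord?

The full A major ninth chord is A, C-sharp, E, G-sharp, B.
Comparing with the voicing, the major 9th (9th) — B — is absent.

B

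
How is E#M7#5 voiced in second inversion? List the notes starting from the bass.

In root position, E#M7#5 is E#–G##–B##–D##.
Second inversion puts the fifth (B##) in the bass.

B##, D##, E#, G##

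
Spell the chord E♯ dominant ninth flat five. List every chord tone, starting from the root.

E-sharp G-double-sharp B D-sharp F-double-sharp

E♯ dominant ninth flat five: dominant ninth flat five on E-sharp.
- root: E-sharp
- major 3rd: G-double-sharp
- diminished 5th: B
- minor 7th: D-sharp
- major 9th: F-double-sharp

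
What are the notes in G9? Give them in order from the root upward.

G9: dominant ninth on G.
root → G
3rd (major 3rd) → B
5th (perfect 5th) → D
7th (minor 7th) → F
9th (major 9th) → A

G B D F A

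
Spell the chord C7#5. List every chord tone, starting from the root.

C, E, G#, Bb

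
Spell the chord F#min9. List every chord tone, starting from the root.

F#  A  C#  E  G#

F#min9: minor ninth on F#.
F# — root
A — minor 3rd
C# — perfect 5th
E — minor 7th
G# — major 9th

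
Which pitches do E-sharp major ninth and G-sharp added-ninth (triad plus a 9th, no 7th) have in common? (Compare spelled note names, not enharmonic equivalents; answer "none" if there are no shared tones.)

E-sharp major ninth = E-sharp, G-double-sharp, B-sharp, D-double-sharp, F-double-sharp.
G-sharp added-ninth = G-sharp, B-sharp, D-sharp, A-sharp.
Shared: B-sharp.

B-sharp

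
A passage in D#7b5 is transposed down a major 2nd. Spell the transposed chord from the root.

Transposed root: D♯ → C♯ (major 2nd down). So we spell C♯ dominant seventh flat five:
C♯ — root
E♯ — major 3rd
G — diminished 5th
B — minor 7th

C♯, E♯, G, B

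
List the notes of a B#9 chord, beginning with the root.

B# D## F## A# C##

B#9 is a dominant ninth built on B#.
B# — root
D## — major 3rd
F## — perfect 5th
A# — minor 7th
C## — major 9th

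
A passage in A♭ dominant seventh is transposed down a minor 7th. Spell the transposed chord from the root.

B-flat, D, F, A-flat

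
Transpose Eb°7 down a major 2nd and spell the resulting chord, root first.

D♭  F♭  A𝄫  C𝄫

E♭ down a major 2nd → D♭. New chord: D♭ diminished seventh.
root → D♭
3rd (minor 3rd) → F♭
5th (diminished 5th) → A𝄫
7th (diminished 7th) → C𝄫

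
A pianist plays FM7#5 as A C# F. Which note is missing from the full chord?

FM7#5 = F, A, C#, E. The voicing lacks the 7th (major 7th), E.

E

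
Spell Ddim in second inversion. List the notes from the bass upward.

Ddim = D–F–Ab; second inversion → fifth (Ab) lowest.

Ab  D  F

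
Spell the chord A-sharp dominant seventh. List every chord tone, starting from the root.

A-sharp, C-double-sharp, E-sharp, G-sharp

A-sharp dominant seventh is a dominant seventh built on A-sharp.
root → A-sharp
3rd (major 3rd) → C-double-sharp
5th (perfect 5th) → E-sharp
7th (minor 7th) → G-sharp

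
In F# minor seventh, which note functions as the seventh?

Root of F# minor seventh = F-sharp. The 7th is a minor 7th: F-sharp up a minor 7th → E.

E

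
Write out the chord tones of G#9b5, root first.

Root G#, quality dominant ninth flat five:
Root: G#
Major 3rd (3rd): B#
Diminished 5th (5th): D
Minor 7th (7th): F#
Major 9th (9th): A#

G#  B#  D  F#  A#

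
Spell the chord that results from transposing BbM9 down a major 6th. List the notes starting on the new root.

Bb down a major 6th → Db. New chord: Db major ninth.
Root: Db
Major 3rd (3rd): F
Perfect 5th (5th): Ab
Major 7th (7th): C
Major 9th (9th): Eb

Db F Ab C Eb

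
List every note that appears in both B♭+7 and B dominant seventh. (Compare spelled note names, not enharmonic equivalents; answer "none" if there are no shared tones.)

F#

B♭+7 = Bb, D, F#, Ab.
B dominant seventh = B, D#, F#, A.
Shared: F#.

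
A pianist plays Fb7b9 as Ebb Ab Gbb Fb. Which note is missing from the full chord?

Cb

Fb7b9 = Fb, Ab, Cb, Ebb, Gbb. The voicing lacks the 5th (perfect 5th), Cb.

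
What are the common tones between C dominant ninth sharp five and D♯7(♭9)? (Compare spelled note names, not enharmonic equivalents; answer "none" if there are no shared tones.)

C dominant ninth sharp five = C, E, G#, Bb, D.
D♯7(♭9) = D#, F##, A#, C#, E.
Shared: E.

E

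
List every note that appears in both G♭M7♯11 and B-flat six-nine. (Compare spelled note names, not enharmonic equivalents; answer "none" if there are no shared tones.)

G♭M7♯11: Gb Bb Db F C
B-flat six-nine: Bb D F G C
Common to both → Bb, F, C.

Bb F C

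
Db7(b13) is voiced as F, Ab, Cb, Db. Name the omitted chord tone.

The full Db7(b13) chord is Db, F, Ab, Cb, Bbb.
Comparing with the voicing, the minor 13th (13th) — Bbb — is absent.

Bbb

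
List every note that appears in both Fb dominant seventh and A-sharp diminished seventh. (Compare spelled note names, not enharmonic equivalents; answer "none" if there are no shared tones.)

none

Fb dominant seventh: F-flat A-flat C-flat E-double-flat
A-sharp diminished seventh: A-sharp C-sharp E G
Common to both → none.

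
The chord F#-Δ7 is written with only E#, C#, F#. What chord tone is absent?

A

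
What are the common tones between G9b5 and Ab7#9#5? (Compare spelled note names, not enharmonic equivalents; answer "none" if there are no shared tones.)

G9b5: G B Db F A
Ab7#9#5: Ab C E Gb B
Common to both → B.

B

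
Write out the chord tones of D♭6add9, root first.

D♭6add9 is a six-nine built on Db.
Db — root
F — major 3rd
Ab — perfect 5th
Bb — major 6th
Eb — major 9th

Db F Ab Bb Eb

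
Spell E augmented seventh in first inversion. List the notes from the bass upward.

E augmented seventh = E–G#–B#–D; first inversion → third (G#) lowest.

G#, B#, D, E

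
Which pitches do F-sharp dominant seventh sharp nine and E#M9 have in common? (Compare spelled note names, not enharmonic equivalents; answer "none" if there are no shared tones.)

G##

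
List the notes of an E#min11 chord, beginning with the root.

E#min11 is a minor eleventh built on E♯.
- root: E♯
- minor 3rd: G♯
- perfect 5th: B♯
- minor 7th: D♯
- major 9th: F𝄪
- perfect 11th: A♯

E♯  G♯  B♯  D♯  F𝄪  A♯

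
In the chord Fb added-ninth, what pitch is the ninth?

Root of Fb added-ninth = F-flat. The 9th is a major 9th: F-flat up a major 9th → G-flat.

G-flat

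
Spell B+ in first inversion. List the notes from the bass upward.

B+ = B–D#–F##; first inversion → third (D#) lowest.

D#  F##  B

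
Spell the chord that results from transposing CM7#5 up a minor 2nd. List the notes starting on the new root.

Db – F – A – C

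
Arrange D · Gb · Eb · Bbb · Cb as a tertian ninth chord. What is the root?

Cb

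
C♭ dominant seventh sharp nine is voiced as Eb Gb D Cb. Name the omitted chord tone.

Bbb

The full C♭ dominant seventh sharp nine chord is Cb, Eb, Gb, Bbb, D.
Comparing with the voicing, the minor 7th (7th) — Bbb — is absent.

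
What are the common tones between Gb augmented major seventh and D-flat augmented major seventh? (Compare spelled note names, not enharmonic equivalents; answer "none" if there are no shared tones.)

Gb augmented major seventh: G-flat B-flat D F
D-flat augmented major seventh: D-flat F A C
Common to both → F.

F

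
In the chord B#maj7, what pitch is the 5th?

B#maj7 is built on B♯; its 5th is a perfect 5th above the root.
A fifth above B uses the letter F, and the perfect 5th above B♯ is F𝄪.

F𝄪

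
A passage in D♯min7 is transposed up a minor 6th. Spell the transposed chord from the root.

B, D, F#, A

Transposed root: D# → B (minor 6th up). So we spell B minor seventh:
B — root
D — minor 3rd
F# — perfect 5th
A — minor 7th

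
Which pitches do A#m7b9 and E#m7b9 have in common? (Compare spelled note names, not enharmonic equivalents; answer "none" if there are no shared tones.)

E# – G#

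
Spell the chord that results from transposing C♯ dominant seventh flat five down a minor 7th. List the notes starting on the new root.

D# F## A C#

A minor 7th down from C# is D#, so the new chord is D# dominant seventh flat five.
root → D#
3rd (major 3rd) → F##
5th (diminished 5th) → A
7th (minor 7th) → C#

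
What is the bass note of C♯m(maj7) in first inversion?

E

C♯m(maj7) = C♯–E–G♯–B♯. First inversion → third in the bass = E.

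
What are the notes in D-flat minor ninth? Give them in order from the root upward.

D-flat minor ninth is a minor ninth built on Db.
Root: Db
Minor 3rd (3rd): Fb
Perfect 5th (5th): Ab
Minor 7th (7th): Cb
Major 9th (9th): Eb

Db Fb Ab Cb Eb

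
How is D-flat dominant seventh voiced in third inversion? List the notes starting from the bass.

D-flat dominant seventh = D♭–F–A♭–C♭; third inversion → seventh (C♭) lowest.

C♭, D♭, F, A♭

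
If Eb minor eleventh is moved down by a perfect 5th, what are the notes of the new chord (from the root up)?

A-flat, C-flat, E-flat, G-flat, B-flat, D-flat

A perfect 5th down from E-flat is A-flat, so the new chord is A-flat minor eleventh.
root → A-flat
3rd (minor 3rd) → C-flat
5th (perfect 5th) → E-flat
7th (minor 7th) → G-flat
9th (major 9th) → B-flat
11th (perfect 11th) → D-flat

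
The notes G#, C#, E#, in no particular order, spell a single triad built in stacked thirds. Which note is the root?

C#

Stacking in thirds gives C# – E# – G#, so C# is the root — C# major triad.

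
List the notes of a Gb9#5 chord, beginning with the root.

Gb – Bb – D – Fb – Ab

Gb9#5: dominant ninth sharp five on Gb.
- root: Gb
- major 3rd: Bb
- augmented 5th: D
- minor 7th: Fb
- major 9th: Ab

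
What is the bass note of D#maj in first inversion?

F##

D#maj in root position is D#–F##–A#.
First inversion places the third in the bass, which is F##.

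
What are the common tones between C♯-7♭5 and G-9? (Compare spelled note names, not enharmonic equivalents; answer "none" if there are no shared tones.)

G

C♯-7♭5: C♯ E G B
G-9: G B♭ D F A
Common to both → G.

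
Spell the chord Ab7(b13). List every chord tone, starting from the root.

Ab C Eb Gb Fb

Ab7(b13): dominant seventh flat thirteen on Ab.
Ab — root
C — major 3rd
Eb — perfect 5th
Gb — minor 7th
Fb — minor 13th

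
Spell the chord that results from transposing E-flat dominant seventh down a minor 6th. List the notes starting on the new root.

G, B, D, F

Eb down a minor 6th → G. New chord: G dominant seventh.
G — root
B — major 3rd
D — perfect 5th
F — minor 7th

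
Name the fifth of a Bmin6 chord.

Root of Bmin6 = B. The 5th is a perfect 5th: B up a perfect 5th → F#.

F#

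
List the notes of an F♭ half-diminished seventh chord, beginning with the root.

F♭  A𝄫  C𝄫  E𝄫

Root F♭, quality half-diminished seventh:
F♭ — root
A𝄫 — minor 3rd
C𝄫 — diminished 5th
E𝄫 — minor 7th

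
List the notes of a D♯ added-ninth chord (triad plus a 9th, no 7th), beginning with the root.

D-sharp  F-double-sharp  A-sharp  E-sharp

D♯ added-ninth: added-ninth on D-sharp.
- root: D-sharp
- major 3rd: F-double-sharp
- perfect 5th: A-sharp
- major 9th: E-sharp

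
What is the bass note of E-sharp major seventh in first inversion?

G-double-sharp

E-sharp major seventh = E-sharp–G-double-sharp–B-sharp–D-double-sharp. First inversion → third in the bass = G-double-sharp.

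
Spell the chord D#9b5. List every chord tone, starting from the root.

D♯ – F𝄪 – A – C♯ – E♯

Root D♯, quality dominant ninth flat five:
Root: D♯
Major 3rd (3rd): F𝄪
Diminished 5th (5th): A
Minor 7th (7th): C♯
Major 9th (9th): E♯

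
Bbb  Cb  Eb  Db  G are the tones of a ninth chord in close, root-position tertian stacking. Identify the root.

Cb

Stacking in thirds gives Cb – Eb – G – Bbb – Db, so Cb is the root — Cb dominant ninth sharp five.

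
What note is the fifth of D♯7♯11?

A#

Root of D♯7♯11 = D#. The 5th is a perfect 5th: D# up a perfect 5th → A#.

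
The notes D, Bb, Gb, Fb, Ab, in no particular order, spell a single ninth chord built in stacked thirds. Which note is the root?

Arranged so that each adjacent pair is a third by letter name: Gb – Bb – D – Fb – Ab.
The bottom of that stack, Gb, is the root (this is Gb dominant ninth sharp five).

Gb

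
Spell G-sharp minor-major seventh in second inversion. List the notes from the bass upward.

G-sharp minor-major seventh = G#–B–D#–F##; second inversion → fifth (D#) lowest.

D#  F##  G#  B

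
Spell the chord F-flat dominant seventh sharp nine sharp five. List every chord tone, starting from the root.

Fb – Ab – C – Ebb – G

F-flat dominant seventh sharp nine sharp five is a dominant seventh sharp nine sharp five built on Fb.
- root: Fb
- major 3rd: Ab
- augmented 5th: C
- minor 7th: Ebb
- augmented 9th: G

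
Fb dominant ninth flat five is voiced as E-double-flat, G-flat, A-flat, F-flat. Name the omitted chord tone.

The full Fb dominant ninth flat five chord is F-flat, A-flat, C-double-flat, E-double-flat, G-flat.
Comparing with the voicing, the diminished 5th (5th) — C-double-flat — is absent.

C-double-flat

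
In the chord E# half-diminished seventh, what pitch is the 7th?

D#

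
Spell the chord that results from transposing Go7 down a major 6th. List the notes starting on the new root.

G down a major 6th → Bb. New chord: Bb diminished seventh.
- root: Bb
- minor 3rd: Db
- diminished 5th: Fb
- diminished 7th: Abb

Bb – Db – Fb – Abb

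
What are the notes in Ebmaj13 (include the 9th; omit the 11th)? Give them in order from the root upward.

Eb, G, Bb, D, F, C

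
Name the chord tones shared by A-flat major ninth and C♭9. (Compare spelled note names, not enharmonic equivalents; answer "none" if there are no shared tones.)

Eb

A-flat major ninth: Ab C Eb G Bb
C♭9: Cb Eb Gb Bbb Db
Common to both → Eb.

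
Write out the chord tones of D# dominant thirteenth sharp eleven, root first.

D# dominant thirteenth sharp eleven is a dominant thirteenth sharp eleven built on D-sharp.
Root: D-sharp
Major 3rd (3rd): F-double-sharp
Perfect 5th (5th): A-sharp
Minor 7th (7th): C-sharp
Major 9th (9th): E-sharp
Augmented 11th (11th): G-double-sharp
Major 13th (13th): B-sharp

D-sharp, F-double-sharp, A-sharp, C-sharp, E-sharp, G-double-sharp, B-sharp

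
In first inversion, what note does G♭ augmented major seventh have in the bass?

B-flat

G♭ augmented major seventh in root position is G-flat–B-flat–D–F.
First inversion places the third in the bass, which is B-flat.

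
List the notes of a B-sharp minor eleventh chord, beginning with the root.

B-sharp, D-sharp, F-double-sharp, A-sharp, C-double-sharp, E-sharp

B-sharp minor eleventh: minor eleventh on B-sharp.
Root: B-sharp
Minor 3rd (3rd): D-sharp
Perfect 5th (5th): F-double-sharp
Minor 7th (7th): A-sharp
Major 9th (9th): C-double-sharp
Perfect 11th (11th): E-sharp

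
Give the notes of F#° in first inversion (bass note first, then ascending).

A – C – F#

F#° = F#–A–C; first inversion → third (A) lowest.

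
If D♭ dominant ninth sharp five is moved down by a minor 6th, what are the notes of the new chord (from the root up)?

Transposed root: Db → F (minor 6th down). So we spell F dominant ninth sharp five:
F — root
A — major 3rd
C# — augmented 5th
Eb — minor 7th
G — major 9th

F – A – C# – Eb – G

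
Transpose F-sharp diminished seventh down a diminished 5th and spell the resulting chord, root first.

B-sharp – D-sharp – F-sharp – A

A diminished 5th down from F-sharp is B-sharp, so the new chord is B-sharp diminished seventh.
root → B-sharp
3rd (minor 3rd) → D-sharp
5th (diminished 5th) → F-sharp
7th (diminished 7th) → A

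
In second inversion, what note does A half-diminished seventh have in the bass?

A half-diminished seventh = A–C–Eb–G. Second inversion → fifth in the bass = Eb.

Eb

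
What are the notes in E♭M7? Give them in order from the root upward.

Root E♭, quality major seventh:
root → E♭
3rd (major 3rd) → G
5th (perfect 5th) → B♭
7th (major 7th) → D

E♭  G  B♭  D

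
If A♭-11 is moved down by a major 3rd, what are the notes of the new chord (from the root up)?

A♭ down a major 3rd → F♭. New chord: F♭ minor eleventh.
F♭ — root
A𝄫 — minor 3rd
C♭ — perfect 5th
E𝄫 — minor 7th
G♭ — major 9th
B𝄫 — perfect 11th

F♭, A𝄫, C♭, E𝄫, G♭, B𝄫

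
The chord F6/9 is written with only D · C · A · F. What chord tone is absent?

G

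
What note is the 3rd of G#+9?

B#

Root of G#+9 = G#. The 3rd is a major 3rd: G# up a major 3rd → B#.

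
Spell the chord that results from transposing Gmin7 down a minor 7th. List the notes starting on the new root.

A C E G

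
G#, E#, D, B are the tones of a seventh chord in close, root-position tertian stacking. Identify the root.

Stacking in thirds gives E# – G# – B – D, so E# is the root — E# diminished seventh.

E#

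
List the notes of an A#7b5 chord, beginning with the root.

A#, C##, E, G#

A#7b5: dominant seventh flat five on A#.
A# — root
C## — major 3rd
E — diminished 5th
G# — minor 7th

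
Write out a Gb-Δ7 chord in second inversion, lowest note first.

In root position, Gb-Δ7 is Gb–Bbb–Db–F.
Second inversion puts the fifth (Db) in the bass.

Db, F, Gb, Bbb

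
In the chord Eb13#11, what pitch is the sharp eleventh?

A

Root of Eb13#11 = E♭. The 11th is an augmented 11th: E♭ up an augmented 11th → A.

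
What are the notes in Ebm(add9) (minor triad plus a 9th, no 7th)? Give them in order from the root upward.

E♭ G♭ B♭ F

Ebm(add9): minor added-ninth on E♭.
root → E♭
3rd (minor 3rd) → G♭
5th (perfect 5th) → B♭
9th (major 9th) → F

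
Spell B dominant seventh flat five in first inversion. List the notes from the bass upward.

B dominant seventh flat five = B–D-sharp–F–A; first inversion → third (D-sharp) lowest.

D-sharp F A B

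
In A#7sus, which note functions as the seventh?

G♯

Root of A#7sus = A♯. The 7th is a minor 7th: A♯ up a minor 7th → G♯.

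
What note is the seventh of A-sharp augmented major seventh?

G-double-sharp

A-sharp augmented major seventh is built on A-sharp; its 7th is a major 7th above the root.
A seventh above A uses the letter G, and the major 7th above A-sharp is G-double-sharp.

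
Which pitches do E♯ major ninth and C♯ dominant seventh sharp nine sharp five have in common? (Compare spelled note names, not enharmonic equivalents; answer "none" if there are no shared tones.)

E♯ major ninth: E-sharp G-double-sharp B-sharp D-double-sharp F-double-sharp
C♯ dominant seventh sharp nine sharp five: C-sharp E-sharp G-double-sharp B D-double-sharp
Common to both → E-sharp, G-double-sharp, D-double-sharp.

E-sharp  G-double-sharp  D-double-sharp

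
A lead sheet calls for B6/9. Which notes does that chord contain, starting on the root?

B – D# – F# – G# – C#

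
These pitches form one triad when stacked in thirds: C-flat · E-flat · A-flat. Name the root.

A-flat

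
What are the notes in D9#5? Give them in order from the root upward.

D  F#  A#  C  E

D9#5: dominant ninth sharp five on D.
root → D
3rd (major 3rd) → F#
5th (augmented 5th) → A#
7th (minor 7th) → C
9th (major 9th) → E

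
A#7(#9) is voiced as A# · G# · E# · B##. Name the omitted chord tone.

C##

A#7(#9) = A#, C##, E#, G#, B##. The voicing lacks the 3rd (major 3rd), C##.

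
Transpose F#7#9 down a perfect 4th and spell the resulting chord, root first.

A perfect 4th down from F# is C#, so the new chord is C# dominant seventh sharp nine.
- root: C#
- major 3rd: E#
- perfect 5th: G#
- minor 7th: B
- augmented 9th: D##

C#, E#, G#, B, D##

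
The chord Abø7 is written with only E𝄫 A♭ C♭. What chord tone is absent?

Abø7 = A♭, C♭, E𝄫, G♭. The voicing lacks the 7th (minor 7th), G♭.

G♭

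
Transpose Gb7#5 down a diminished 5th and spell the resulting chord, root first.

C, E, G#, Bb

Transposed root: Gb → C (diminished 5th down). So we spell C augmented seventh:
C — root
E — major 3rd
G# — augmented 5th
Bb — minor 7th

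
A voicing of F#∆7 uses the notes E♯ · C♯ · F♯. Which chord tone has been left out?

The full F#∆7 chord is F♯, A♯, C♯, E♯.
Comparing with the voicing, the major 3rd (3rd) — A♯ — is absent.

A♯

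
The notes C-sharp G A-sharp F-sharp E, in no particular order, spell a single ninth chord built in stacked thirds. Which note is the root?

F-sharp

Stacking in thirds gives F-sharp – A-sharp – C-sharp – E – G, so F-sharp is the root — F-sharp dominant seventh flat nine.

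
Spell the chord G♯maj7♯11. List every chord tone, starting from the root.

G♯maj7♯11: major seventh sharp eleven on G♯.
Root: G♯
Major 3rd (3rd): B♯
Perfect 5th (5th): D♯
Major 7th (7th): F𝄪
Augmented 11th (11th): C𝄪

G♯, B♯, D♯, F𝄪, C𝄪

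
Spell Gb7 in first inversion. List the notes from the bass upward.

Bb, Db, Fb, Gb

Gb7 = Gb–Bb–Db–Fb; first inversion → third (Bb) lowest.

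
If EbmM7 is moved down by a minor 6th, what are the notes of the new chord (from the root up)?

Transposed root: Eb → G (minor 6th down). So we spell G minor-major seventh:
root → G
3rd (minor 3rd) → Bb
5th (perfect 5th) → D
7th (major 7th) → F#

G, Bb, D, F#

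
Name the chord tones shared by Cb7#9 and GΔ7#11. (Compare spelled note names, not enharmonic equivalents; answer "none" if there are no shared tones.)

Cb7#9: C♭ E♭ G♭ B𝄫 D
GΔ7#11: G B D F♯ C♯
Common to both → D.

D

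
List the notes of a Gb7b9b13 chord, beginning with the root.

Root Gb, quality dominant seventh flat nine flat thirteen:
Gb — root
Bb — major 3rd
Db — perfect 5th
Fb — minor 7th
Abb — minor 9th
Ebb — minor 13th

Gb  Bb  Db  Fb  Abb  Ebb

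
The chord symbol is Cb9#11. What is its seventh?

Cb9#11 is built on Cb; its 7th is a minor 7th above the root.
A seventh above C uses the letter B, and the minor 7th above Cb is Bbb.

Bbb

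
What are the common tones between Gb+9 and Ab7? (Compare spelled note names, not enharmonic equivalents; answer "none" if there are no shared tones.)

Gb  Ab

Gb+9 = Gb, Bb, D, Fb, Ab.
Ab7 = Ab, C, Eb, Gb.
Shared: Gb, Ab.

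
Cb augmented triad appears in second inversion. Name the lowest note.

G

Cb augmented triad = C-flat–E-flat–G. Second inversion → fifth in the bass = G.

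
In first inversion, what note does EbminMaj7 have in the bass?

G♭

EbminMaj7 in root position is E♭–G♭–B♭–D.
First inversion places the third in the bass, which is G♭.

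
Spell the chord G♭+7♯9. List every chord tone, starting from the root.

G♭, B♭, D, F♭, A

Root G♭, quality dominant seventh sharp nine sharp five:
G♭ — root
B♭ — major 3rd
D — augmented 5th
F♭ — minor 7th
A — augmented 9th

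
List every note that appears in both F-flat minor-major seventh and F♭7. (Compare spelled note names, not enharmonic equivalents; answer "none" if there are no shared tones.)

Fb, Cb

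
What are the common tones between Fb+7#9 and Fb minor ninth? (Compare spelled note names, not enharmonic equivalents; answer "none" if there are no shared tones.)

Fb – Ebb

Fb+7#9 = Fb, Ab, C, Ebb, G.
Fb minor ninth = Fb, Abb, Cb, Ebb, Gb.
Shared: Fb, Ebb.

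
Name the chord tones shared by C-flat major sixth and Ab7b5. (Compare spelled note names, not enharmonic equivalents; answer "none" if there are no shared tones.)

C-flat major sixth: C♭ E♭ G♭ A♭
Ab7b5: A♭ C E𝄫 G♭
Common to both → G♭, A♭.

G♭  A♭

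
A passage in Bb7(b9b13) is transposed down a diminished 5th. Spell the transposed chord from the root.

E – G# – B – D – F – C

A diminished 5th down from Bb is E, so the new chord is E dominant seventh flat nine flat thirteen.
- root: E
- major 3rd: G#
- perfect 5th: B
- minor 7th: D
- minor 9th: F
- minor 13th: C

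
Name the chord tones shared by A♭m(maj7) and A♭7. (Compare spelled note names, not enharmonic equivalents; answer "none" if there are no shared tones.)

Ab, Eb

A♭m(maj7) = Ab, Cb, Eb, G.
A♭7 = Ab, C, Eb, Gb.
Shared: Ab, Eb.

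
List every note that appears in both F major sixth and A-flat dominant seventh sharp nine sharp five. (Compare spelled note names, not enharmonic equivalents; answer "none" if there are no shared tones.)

F major sixth: F A C D
A-flat dominant seventh sharp nine sharp five: A-flat C E G-flat B
Common to both → C.

C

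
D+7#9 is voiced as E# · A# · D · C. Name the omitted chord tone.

F#

The full D+7#9 chord is D, F#, A#, C, E#.
Comparing with the voicing, the major 3rd (3rd) — F# — is absent.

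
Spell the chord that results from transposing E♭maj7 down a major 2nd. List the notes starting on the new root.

Transposed root: Eb → Db (major 2nd down). So we spell Db major seventh:
Db — root
F — major 3rd
Ab — perfect 5th
C — major 7th

Db – F – Ab – C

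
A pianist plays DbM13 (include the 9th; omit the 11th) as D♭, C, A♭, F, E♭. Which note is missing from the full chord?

DbM13 = D♭, F, A♭, C, E♭, B♭. The voicing lacks the 13th (major 13th), B♭.

B♭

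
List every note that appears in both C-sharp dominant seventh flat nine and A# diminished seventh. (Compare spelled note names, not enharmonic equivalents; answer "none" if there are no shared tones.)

C-sharp

C-sharp dominant seventh flat nine: C-sharp E-sharp G-sharp B D
A# diminished seventh: A-sharp C-sharp E G
Common to both → C-sharp.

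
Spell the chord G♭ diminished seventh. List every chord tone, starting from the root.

G♭ diminished seventh: diminished seventh on Gb.
root → Gb
3rd (minor 3rd) → Bbb
5th (diminished 5th) → Dbb
7th (diminished 7th) → Fbb

Gb, Bbb, Dbb, Fbb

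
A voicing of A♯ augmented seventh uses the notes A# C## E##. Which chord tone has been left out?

G#

A♯ augmented seventh = A#, C##, E##, G#. The voicing lacks the 7th (minor 7th), G#.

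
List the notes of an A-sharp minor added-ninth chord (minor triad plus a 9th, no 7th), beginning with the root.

A# – C# – E# – B#

A-sharp minor added-ninth is a minor added-ninth built on A#.
Root: A#
Minor 3rd (3rd): C#
Perfect 5th (5th): E#
Major 9th (9th): B#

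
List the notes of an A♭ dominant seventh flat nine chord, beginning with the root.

A-flat  C  E-flat  G-flat  B-double-flat

Root A-flat, quality dominant seventh flat nine:
Root: A-flat
Major 3rd (3rd): C
Perfect 5th (5th): E-flat
Minor 7th (7th): G-flat
Minor 9th (9th): B-double-flat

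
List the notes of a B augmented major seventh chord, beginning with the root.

B augmented major seventh is an augmented major seventh built on B.
B — root
D# — major 3rd
F## — augmented 5th
A# — major 7th

B, D#, F##, A#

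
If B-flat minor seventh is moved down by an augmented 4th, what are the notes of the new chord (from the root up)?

B-flat down an augmented 4th → F-flat. New chord: F-flat minor seventh.
- root: F-flat
- minor 3rd: A-double-flat
- perfect 5th: C-flat
- minor 7th: E-double-flat

F-flat A-double-flat C-flat E-double-flat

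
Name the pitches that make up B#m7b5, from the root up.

B#m7b5 is a half-diminished seventh built on B#.
B# — root
D# — minor 3rd
F# — diminished 5th
A# — minor 7th

B#, D#, F#, A#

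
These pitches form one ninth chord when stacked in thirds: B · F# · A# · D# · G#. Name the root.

Stacking in thirds gives G# – B – D# – F# – A#, so G# is the root — G# minor ninth.

G#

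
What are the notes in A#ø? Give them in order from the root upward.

A#ø is a half-diminished seventh built on A#.
A# — root
C# — minor 3rd
E — diminished 5th
G# — minor 7th

A#, C#, E, G#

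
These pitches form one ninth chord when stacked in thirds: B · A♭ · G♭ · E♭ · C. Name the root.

A♭

Arranged so that each adjacent pair is a third by letter name: A♭ – C – E♭ – G♭ – B.
The bottom of that stack, A♭, is the root (this is A♭ dominant seventh sharp nine).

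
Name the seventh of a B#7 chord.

Root of B#7 = B#. The 7th is a minor 7th: B# up a minor 7th → A#.

A#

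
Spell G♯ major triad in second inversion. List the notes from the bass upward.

D-sharp G-sharp B-sharp

In root position, G♯ major triad is G-sharp–B-sharp–D-sharp.
Second inversion puts the fifth (D-sharp) in the bass.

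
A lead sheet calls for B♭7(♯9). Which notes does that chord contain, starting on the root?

Bb D F Ab C#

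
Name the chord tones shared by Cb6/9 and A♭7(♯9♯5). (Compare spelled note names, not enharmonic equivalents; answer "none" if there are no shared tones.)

Cb6/9: Cb Eb Gb Ab Db
A♭7(♯9♯5): Ab C E Gb B
Common to both → Gb, Ab.

Gb, Ab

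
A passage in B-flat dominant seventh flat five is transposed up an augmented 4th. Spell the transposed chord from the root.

E, G-sharp, B-flat, D

B-flat up an augmented 4th → E. New chord: E dominant seventh flat five.
root → E
3rd (major 3rd) → G-sharp
5th (diminished 5th) → B-flat
7th (minor 7th) → D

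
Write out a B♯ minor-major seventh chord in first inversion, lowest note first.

D-sharp, F-double-sharp, A-double-sharp, B-sharp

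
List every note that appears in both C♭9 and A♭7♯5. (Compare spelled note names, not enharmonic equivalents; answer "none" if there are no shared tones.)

C♭9 = Cb, Eb, Gb, Bbb, Db.
A♭7♯5 = Ab, C, E, Gb.
Shared: Gb.

Gb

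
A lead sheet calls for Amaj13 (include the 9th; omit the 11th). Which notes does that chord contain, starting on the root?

A, C#, E, G#, B, F#

Amaj13 is a major thirteenth built on A.
A — root
C# — major 3rd
E — perfect 5th
G# — major 7th
B — major 9th
F# — major 13th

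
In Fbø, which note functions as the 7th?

E𝄫

Root of Fbø = F♭. The 7th is a minor 7th: F♭ up a minor 7th → E𝄫.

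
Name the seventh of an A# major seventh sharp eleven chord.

G-double-sharp

A# major seventh sharp eleven is built on A-sharp; its 7th is a major 7th above the root.
A seventh above A uses the letter G, and the major 7th above A-sharp is G-double-sharp.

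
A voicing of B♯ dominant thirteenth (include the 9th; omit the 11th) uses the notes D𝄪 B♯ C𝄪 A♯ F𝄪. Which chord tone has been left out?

The full B♯ dominant thirteenth chord is B♯, D𝄪, F𝄪, A♯, C𝄪, G𝄪.
Comparing with the voicing, the major 13th (13th) — G𝄪 — is absent.

G𝄪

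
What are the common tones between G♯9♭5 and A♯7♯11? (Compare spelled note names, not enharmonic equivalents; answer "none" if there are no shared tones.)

G#, A#

G♯9♭5 = G#, B#, D, F#, A#.
A♯7♯11 = A#, C##, E#, G#, D##.
Shared: G#, A#.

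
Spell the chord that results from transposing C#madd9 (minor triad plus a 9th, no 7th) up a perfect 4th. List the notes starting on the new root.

C# up a perfect 4th → F#. New chord: F# minor added-ninth.
root → F#
3rd (minor 3rd) → A
5th (perfect 5th) → C#
9th (major 9th) → G#

F#  A  C#  G#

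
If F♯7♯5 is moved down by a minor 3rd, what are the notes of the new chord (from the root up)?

F# down a minor 3rd → D#. New chord: D# augmented seventh.
Root: D#
Major 3rd (3rd): F##
Augmented 5th (5th): A##
Minor 7th (7th): C#

D#, F##, A##, C#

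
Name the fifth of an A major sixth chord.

E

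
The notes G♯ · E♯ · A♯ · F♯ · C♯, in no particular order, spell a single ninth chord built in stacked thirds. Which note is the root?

Arranged so that each adjacent pair is a third by letter name: F♯ – A♯ – C♯ – E♯ – G♯.
The bottom of that stack, F♯, is the root (this is F♯ major ninth).

F♯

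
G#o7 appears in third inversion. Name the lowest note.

F

G#o7 = G#–B–D–F. Third inversion → seventh in the bass = F.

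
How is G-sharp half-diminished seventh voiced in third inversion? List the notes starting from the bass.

G-sharp half-diminished seventh = G#–B–D–F#; third inversion → seventh (F#) lowest.

F#, G#, B, D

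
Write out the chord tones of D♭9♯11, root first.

Root D♭, quality dominant ninth sharp eleven:
root → D♭
3rd (major 3rd) → F
5th (perfect 5th) → A♭
7th (minor 7th) → C♭
9th (major 9th) → E♭
11th (augmented 11th) → G

D♭, F, A♭, C♭, E♭, G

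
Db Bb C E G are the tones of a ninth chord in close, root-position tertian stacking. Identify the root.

Stacking in thirds gives C – E – G – Bb – Db, so C is the root — C dominant seventh flat nine.

C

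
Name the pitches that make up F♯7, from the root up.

F♯7: dominant seventh on F#.
Root: F#
Major 3rd (3rd): A#
Perfect 5th (5th): C#
Minor 7th (7th): E

F#, A#, C#, E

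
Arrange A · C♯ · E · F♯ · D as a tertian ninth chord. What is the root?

Arranged so that each adjacent pair is a third by letter name: D – F♯ – A – C♯ – E.
The bottom of that stack, D, is the root (this is D major ninth).

D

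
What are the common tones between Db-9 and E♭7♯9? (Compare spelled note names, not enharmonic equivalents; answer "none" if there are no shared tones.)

Db, Eb

Db-9 = Db, Fb, Ab, Cb, Eb.
E♭7♯9 = Eb, G, Bb, Db, F#.
Shared: Db, Eb.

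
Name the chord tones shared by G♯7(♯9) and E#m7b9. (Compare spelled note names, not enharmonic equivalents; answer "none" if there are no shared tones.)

G#, B#, D#, F#

G♯7(♯9) = G#, B#, D#, F#, A##.
E#m7b9 = E#, G#, B#, D#, F#.
Shared: G#, B#, D#, F#.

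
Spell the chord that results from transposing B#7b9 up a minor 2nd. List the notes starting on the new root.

A minor 2nd up from B# is C#, so the new chord is C# dominant seventh flat nine.
Root: C#
Major 3rd (3rd): E#
Perfect 5th (5th): G#
Minor 7th (7th): B
Minor 9th (9th): D

C#, E#, G#, B, D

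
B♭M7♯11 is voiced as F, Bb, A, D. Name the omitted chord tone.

E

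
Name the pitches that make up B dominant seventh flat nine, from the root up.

B  D-sharp  F-sharp  A  C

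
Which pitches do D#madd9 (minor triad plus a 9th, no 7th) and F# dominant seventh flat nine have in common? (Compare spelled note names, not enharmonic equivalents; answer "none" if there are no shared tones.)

D#madd9: D# F# A# E#
F# dominant seventh flat nine: F# A# C# E G
Common to both → F#, A#.

F# – A#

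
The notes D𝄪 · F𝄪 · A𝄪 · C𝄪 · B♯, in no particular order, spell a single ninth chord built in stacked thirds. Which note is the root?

Arranged so that each adjacent pair is a third by letter name: B♯ – D𝄪 – F𝄪 – A𝄪 – C𝄪.
The bottom of that stack, B♯, is the root (this is B♯ major ninth).

B♯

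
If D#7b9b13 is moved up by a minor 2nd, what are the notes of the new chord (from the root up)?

E, G#, B, D, F, C

Transposed root: D# → E (minor 2nd up). So we spell E dominant seventh flat nine flat thirteen:
Root: E
Major 3rd (3rd): G#
Perfect 5th (5th): B
Minor 7th (7th): D
Minor 9th (9th): F
Minor 13th (13th): C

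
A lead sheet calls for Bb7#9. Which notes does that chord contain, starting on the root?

Bb  D  F  Ab  C#

Bb7#9: dominant seventh sharp nine on Bb.
Root: Bb
Major 3rd (3rd): D
Perfect 5th (5th): F
Minor 7th (7th): Ab
Augmented 9th (9th): C#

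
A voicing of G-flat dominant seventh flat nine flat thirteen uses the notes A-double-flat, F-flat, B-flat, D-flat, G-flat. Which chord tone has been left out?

E-double-flat

G-flat dominant seventh flat nine flat thirteen = G-flat, B-flat, D-flat, F-flat, A-double-flat, E-double-flat. The voicing lacks the 13th (minor 13th), E-double-flat.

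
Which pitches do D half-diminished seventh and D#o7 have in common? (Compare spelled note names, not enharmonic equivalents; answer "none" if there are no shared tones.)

C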